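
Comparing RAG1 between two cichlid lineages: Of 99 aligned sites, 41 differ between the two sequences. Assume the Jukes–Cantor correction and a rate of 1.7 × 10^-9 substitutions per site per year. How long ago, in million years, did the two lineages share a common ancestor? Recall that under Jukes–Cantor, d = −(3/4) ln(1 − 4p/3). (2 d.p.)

177.22

p = 41/99 ≈ 0.414141.
d = −(3/4) ln(1 − 4p/3) = −0.75 ln(1 − 0.552188) = −0.75 ln(0.447812)
  = −0.75 × (-0.803382) = 0.602537 substitutions/site.
Under a molecular clock d = 2μt, so t = d/(2μ) = 0.602537 / (2 × 1.7 × 10^-9) = 177.22 million years.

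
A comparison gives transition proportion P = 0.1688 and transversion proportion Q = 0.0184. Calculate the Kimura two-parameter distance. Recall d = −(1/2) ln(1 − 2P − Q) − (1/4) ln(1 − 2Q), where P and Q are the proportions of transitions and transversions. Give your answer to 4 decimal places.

Under the Kimura two-parameter model, d = −½ ln(1 − 2P − Q) − ¼ ln(1 − 2Q).
1 − 2P − Q = 0.644, giving −½ ln(0.644) = 0.220028.
1 − 2Q = 0.9632, giving −¼ ln(0.9632) = 0.009374.
d = 0.220028 + 0.009374 = 0.229402.

0.2294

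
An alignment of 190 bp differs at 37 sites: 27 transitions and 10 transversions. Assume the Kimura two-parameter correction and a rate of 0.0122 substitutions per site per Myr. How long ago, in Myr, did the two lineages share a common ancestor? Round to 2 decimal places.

P = 27/190 ≈ 0.142105 and Q = 10/190 ≈ 0.052632.
Under the Kimura two-parameter model, d = −½ ln(1 − 2P − Q) − ¼ ln(1 − 2Q).
1 − 2P − Q = 0.663158, giving −½ ln(0.663158) = 0.205371.
1 − 2Q = 0.894736, giving −¼ ln(0.894736) = 0.027807.
d = 0.205371 + 0.027807 = 0.233178.
Under a molecular clock d = 2μt, so t = d/(2μ) = 0.233178 / (2 × 0.0122) = 9.56 Myr.

9.56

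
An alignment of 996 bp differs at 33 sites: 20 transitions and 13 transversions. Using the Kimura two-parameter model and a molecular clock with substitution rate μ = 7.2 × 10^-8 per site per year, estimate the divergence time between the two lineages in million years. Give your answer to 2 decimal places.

P = 20/996 ≈ 0.02008 and Q = 13/996 ≈ 0.013052.
Under the Kimura two-parameter model, d = −½ ln(1 − 2P − Q) − ¼ ln(1 − 2Q).
1 − 2P − Q = 0.946788, giving −½ ln(0.946788) = 0.027340.
1 − 2Q = 0.973896, giving −¼ ln(0.973896) = 0.006613.
d = 0.027340 + 0.006613 = 0.033953.
Under a molecular clock d = 2μt, so t = d/(2μ) = 0.033953 / (2 × 7.2 × 10^-8) = 0.24 million years.

0.24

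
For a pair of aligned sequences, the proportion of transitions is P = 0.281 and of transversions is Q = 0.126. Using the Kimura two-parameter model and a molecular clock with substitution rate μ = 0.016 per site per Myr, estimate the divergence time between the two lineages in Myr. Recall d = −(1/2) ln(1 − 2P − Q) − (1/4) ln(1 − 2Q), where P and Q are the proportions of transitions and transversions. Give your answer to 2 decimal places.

20.47

Under the Kimura two-parameter model, d = −½ ln(1 − 2P − Q) − ¼ ln(1 − 2Q).
1 − 2P − Q = 0.312, giving −½ ln(0.312) = 0.582376.
1 − 2Q = 0.748, giving −¼ ln(0.748) = 0.072588.
d = 0.582376 + 0.072588 = 0.654964.
Under a molecular clock d = 2μt, so t = d/(2μ) = 0.654964 / (2 × 0.016) = 20.47 Myr.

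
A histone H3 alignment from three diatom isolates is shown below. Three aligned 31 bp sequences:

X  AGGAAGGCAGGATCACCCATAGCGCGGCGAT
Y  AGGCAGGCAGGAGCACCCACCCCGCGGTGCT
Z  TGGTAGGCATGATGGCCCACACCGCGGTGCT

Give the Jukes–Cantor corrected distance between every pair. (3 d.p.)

d(X,Y) = 0.269, d(X,Z) = 0.367, d(Y,Z) = 0.269

X–Y: 7/31 sites differ → p ≈ 0.225806, d = −0.75 ln(1 − 0.301075) = 0.268659 ≈ 0.269.
X–Z: 9/31 sites differ → p ≈ 0.290323, d = −0.75 ln(1 − 0.387097) = 0.367161 ≈ 0.367.
Y–Z: 7/31 sites differ → p ≈ 0.225806, d = −0.75 ln(1 − 0.301075) = 0.268659 ≈ 0.269.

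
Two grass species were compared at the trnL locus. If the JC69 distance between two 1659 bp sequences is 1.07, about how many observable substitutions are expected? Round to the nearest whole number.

945

Invert JC69: p = (3/4)(1 − e^(−4d/3)) = 0.75 × (1 − e^(-1.426667)) = 0.75 × (1 − 0.240108) = 0.569919.
Expected differing sites = pL ≈ 0.569919 × 1659 = 945.495621 ≈ 945.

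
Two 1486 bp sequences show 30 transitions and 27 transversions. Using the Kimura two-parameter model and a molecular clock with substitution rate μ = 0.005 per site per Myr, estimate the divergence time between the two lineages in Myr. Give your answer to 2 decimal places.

P = 30/1486 ≈ 0.020188 and Q = 27/1486 ≈ 0.01817.
Under the Kimura two-parameter model, d = −½ ln(1 − 2P − Q) − ¼ ln(1 − 2Q).
1 − 2P − Q = 0.941454, giving −½ ln(0.941454) = 0.030165.
1 − 2Q = 0.96366, giving −¼ ln(0.96366) = 0.009254.
d = 0.030165 + 0.009254 = 0.039419.
Under a molecular clock d = 2μt, so t = d/(2μ) = 0.039419 / (2 × 0.005) = 3.94 Myr.

3.94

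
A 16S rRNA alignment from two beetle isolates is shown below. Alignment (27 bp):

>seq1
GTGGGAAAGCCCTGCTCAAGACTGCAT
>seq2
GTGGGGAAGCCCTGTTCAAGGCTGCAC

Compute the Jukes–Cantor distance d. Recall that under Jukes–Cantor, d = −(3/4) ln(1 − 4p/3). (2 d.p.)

0.17

The sequences differ at 4 of 27 sites (6, 15, 21, 27), so p = 4/27 ≈ 0.148148.
d = −(3/4) ln(1 − 4p/3) = −0.75 ln(1 − 0.197531) = −0.75 ln(0.802469)
  = −0.75 × (-0.220062) = 0.165047 substitutions/site.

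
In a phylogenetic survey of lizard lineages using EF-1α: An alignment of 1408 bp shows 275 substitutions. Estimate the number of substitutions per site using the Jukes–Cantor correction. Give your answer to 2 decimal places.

p = 275/1408 ≈ 0.195313.
d = −(3/4) ln(1 − 4p/3) = −0.75 ln(1 − 0.260417) = −0.75 ln(0.739583)
  = −0.75 × (-0.301669) = 0.226252 substitutions/site.

0.23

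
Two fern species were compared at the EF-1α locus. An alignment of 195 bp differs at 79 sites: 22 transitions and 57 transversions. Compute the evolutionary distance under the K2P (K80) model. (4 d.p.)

P = 22/195 ≈ 0.112821 and Q = 57/195 ≈ 0.292308.
Under the Kimura two-parameter model, d = −½ ln(1 − 2P − Q) − ¼ ln(1 − 2Q).
1 − 2P − Q = 0.48205, giving −½ ln(0.48205) = 0.364854.
1 − 2Q = 0.415384, giving −¼ ln(0.415384) = 0.219638.
d = 0.364854 + 0.219638 = 0.584492.

0.5845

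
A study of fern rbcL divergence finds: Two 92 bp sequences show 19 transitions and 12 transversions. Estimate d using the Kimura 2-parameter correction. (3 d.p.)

0.468

P = 19/92 ≈ 0.206522 and Q = 12/92 ≈ 0.130435.
Under the Kimura two-parameter model, d = −½ ln(1 − 2P − Q) − ¼ ln(1 − 2Q).
1 − 2P − Q = 0.456521, giving −½ ln(0.456521) = 0.392060.
1 − 2Q = 0.73913, giving −¼ ln(0.73913) = 0.075570.
d = 0.392060 + 0.075570 = 0.467630.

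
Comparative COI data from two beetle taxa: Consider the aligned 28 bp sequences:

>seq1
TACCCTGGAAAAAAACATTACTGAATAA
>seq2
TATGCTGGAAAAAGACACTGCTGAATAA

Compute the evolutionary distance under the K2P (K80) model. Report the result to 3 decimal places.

0.212

Of 28 sites, 4 differences are transitions and 1 are transversions, so P = 4/28 ≈ 0.142857 and Q = 1/28 ≈ 0.035714.
Under the Kimura two-parameter model, d = −½ ln(1 − 2P − Q) − ¼ ln(1 − 2Q).
1 − 2P − Q = 0.678572, giving −½ ln(0.678572) = 0.193882.
1 − 2Q = 0.928572, giving −¼ ln(0.928572) = 0.018527.
d = 0.193882 + 0.018527 = 0.212409.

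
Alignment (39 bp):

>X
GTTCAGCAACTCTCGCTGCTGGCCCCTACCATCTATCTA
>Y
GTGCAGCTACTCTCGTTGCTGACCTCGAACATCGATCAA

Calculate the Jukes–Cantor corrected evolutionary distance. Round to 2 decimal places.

0.28

The sequences differ at 9 of 39 sites (3, 8, 16, 22, 25, 27, 29, 34, 38), so p = 9/39 ≈ 0.230769.
d = −(3/4) ln(1 − 4p/3) = −0.75 ln(1 − 0.307692) = −0.75 ln(0.692308)
  = −0.75 × (-0.367724) = 0.275793 substitutions/site.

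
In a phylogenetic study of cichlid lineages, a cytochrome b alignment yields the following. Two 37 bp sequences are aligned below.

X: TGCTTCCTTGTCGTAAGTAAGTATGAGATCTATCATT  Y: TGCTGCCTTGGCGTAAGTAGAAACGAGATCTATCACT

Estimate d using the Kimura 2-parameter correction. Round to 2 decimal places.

0.22

Of 37 sites, 4 differences are transitions and 3 are transversions, so P = 4/37 ≈ 0.108108 and Q = 3/37 ≈ 0.081081.
Under the Kimura two-parameter model, d = −½ ln(1 − 2P − Q) − ¼ ln(1 − 2Q).
1 − 2P − Q = 0.702703, giving −½ ln(0.702703) = 0.176410.
1 − 2Q = 0.837838, giving −¼ ln(0.837838) = 0.044233.
d = 0.176410 + 0.044233 = 0.220643.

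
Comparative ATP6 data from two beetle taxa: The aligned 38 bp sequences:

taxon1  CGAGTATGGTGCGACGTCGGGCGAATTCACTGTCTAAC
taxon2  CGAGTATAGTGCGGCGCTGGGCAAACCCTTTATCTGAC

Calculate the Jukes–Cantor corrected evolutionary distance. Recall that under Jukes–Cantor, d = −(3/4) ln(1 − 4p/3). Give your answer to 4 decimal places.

0.3658

The sequences differ at 11 of 38 sites, so p = 11/38 ≈ 0.289474.
d = −(3/4) ln(1 − 4p/3) = −0.75 ln(1 − 0.385965) = −0.75 ln(0.614035)
  = −0.75 × (-0.487703) = 0.365777 substitutions/site.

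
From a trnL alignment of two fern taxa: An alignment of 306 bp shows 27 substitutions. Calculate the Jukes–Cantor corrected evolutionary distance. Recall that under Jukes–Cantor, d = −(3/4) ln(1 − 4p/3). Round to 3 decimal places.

0.094

p = 27/306 ≈ 0.088235.
d = −(3/4) ln(1 − 4p/3) = −0.75 ln(1 − 0.117647) = −0.75 ln(0.882353)
  = −0.75 × (-0.125163) = 0.093872 substitutions/site.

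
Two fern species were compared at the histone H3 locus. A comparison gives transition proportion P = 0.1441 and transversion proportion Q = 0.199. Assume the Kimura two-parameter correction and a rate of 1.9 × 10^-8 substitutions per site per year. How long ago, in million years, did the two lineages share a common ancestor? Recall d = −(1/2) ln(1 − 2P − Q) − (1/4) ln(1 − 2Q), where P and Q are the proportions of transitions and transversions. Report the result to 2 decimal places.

12.13

Under the Kimura two-parameter model, d = −½ ln(1 − 2P − Q) − ¼ ln(1 − 2Q).
1 − 2P − Q = 0.5128, giving −½ ln(0.5128) = 0.333935.
1 − 2Q = 0.602, giving −¼ ln(0.602) = 0.126874.
d = 0.333935 + 0.126874 = 0.460809.
Under a molecular clock d = 2μt, so t = d/(2μ) = 0.460809 / (2 × 1.9 × 10^-8) = 12.13 million years.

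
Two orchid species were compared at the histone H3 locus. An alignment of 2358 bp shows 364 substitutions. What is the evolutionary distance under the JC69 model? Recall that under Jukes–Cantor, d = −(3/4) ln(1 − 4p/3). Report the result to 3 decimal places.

p = 364/2358 ≈ 0.154368.
d = −(3/4) ln(1 − 4p/3) = −0.75 ln(1 − 0.205824) = −0.75 ln(0.794176)
  = −0.75 × (-0.230450) = 0.172838 substitutions/site.

0.173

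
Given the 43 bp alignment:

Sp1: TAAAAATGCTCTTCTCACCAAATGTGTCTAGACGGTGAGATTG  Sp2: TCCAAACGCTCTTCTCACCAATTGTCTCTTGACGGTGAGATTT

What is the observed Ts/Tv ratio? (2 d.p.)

Transitions are A↔G and C↔T; transversions are all other mismatches.
Transitions: 1. Transversions: 6.
R = 1/6 = 0.166666… ≈ 0.17 (to 2 d.p.).

0.17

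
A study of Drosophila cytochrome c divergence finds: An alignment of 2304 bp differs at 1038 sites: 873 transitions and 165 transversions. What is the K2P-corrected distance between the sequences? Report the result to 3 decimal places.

0.923

P = 873/2304 ≈ 0.378906 and Q = 165/2304 ≈ 0.071615.
Under the Kimura two-parameter model, d = −½ ln(1 − 2P − Q) − ¼ ln(1 − 2Q).
1 − 2P − Q = 0.170573, giving −½ ln(0.170573) = 0.884296.
1 − 2Q = 0.85677, giving −¼ ln(0.85677) = 0.038646.
d = 0.884296 + 0.038646 = 0.922942.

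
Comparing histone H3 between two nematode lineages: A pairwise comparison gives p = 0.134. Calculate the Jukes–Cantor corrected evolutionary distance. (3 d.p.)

0.148

d = −(3/4) ln(1 − 4p/3) = −0.75 ln(1 − 0.178667) = −0.75 ln(0.821333)
  = −0.75 × (-0.196827) = 0.147620 substitutions/site.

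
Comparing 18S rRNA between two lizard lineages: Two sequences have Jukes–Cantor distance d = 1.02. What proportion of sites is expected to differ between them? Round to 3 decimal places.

p = (3/4)(1 − e^(−4d/3)) = 0.75 × (1 − e^(-1.36)) = 0.75 × (1 − 0.256661) = 0.557504.

0.558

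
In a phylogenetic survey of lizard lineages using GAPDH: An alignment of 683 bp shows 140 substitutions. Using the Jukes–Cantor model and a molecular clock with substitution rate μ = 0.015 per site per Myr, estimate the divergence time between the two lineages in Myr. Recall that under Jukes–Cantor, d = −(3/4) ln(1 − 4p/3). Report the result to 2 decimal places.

p = 140/683 ≈ 0.204978.
d = −(3/4) ln(1 − 4p/3) = −0.75 ln(1 − 0.273304) = −0.75 ln(0.726696)
  = −0.75 × (-0.319247) = 0.239435 substitutions/site.
Under a molecular clock d = 2μt, so t = d/(2μ) = 0.239435 / (2 × 0.015) = 7.98 Myr.

7.98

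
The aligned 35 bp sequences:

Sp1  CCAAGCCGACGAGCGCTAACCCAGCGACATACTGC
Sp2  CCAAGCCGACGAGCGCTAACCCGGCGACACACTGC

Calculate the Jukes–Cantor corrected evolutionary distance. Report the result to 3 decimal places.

0.059

The sequences differ at 2 of 35 sites (23, 30), so p = 2/35 ≈ 0.057143.
d = −(3/4) ln(1 − 4p/3) = −0.75 ln(1 − 0.076191) = −0.75 ln(0.923809)
  = −0.75 × (-0.079250) = 0.059438 substitutions/site.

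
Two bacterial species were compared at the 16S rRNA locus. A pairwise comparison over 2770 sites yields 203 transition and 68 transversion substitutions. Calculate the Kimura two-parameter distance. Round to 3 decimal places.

P = 203/2770 ≈ 0.073285 and Q = 68/2770 ≈ 0.024549.
Under the Kimura two-parameter model, d = −½ ln(1 − 2P − Q) − ¼ ln(1 − 2Q).
1 − 2P − Q = 0.828881, giving −½ ln(0.828881) = 0.093839.
1 − 2Q = 0.950902, giving −¼ ln(0.950902) = 0.012586.
d = 0.093839 + 0.012586 = 0.106425.

0.106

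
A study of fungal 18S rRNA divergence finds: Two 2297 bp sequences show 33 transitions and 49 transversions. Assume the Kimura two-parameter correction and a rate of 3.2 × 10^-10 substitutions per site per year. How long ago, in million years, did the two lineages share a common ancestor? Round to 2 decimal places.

57.16

P = 33/2297 ≈ 0.014367 and Q = 49/2297 ≈ 0.021332.
Under the Kimura two-parameter model, d = −½ ln(1 − 2P − Q) − ¼ ln(1 − 2Q).
1 − 2P − Q = 0.949934, giving −½ ln(0.949934) = 0.025681.
1 − 2Q = 0.957336, giving −¼ ln(0.957336) = 0.010900.
d = 0.025681 + 0.010900 = 0.036581.
Under a molecular clock d = 2μt, so t = d/(2μ) = 0.036581 / (2 × 3.2 × 10^-10) = 57.16 million years.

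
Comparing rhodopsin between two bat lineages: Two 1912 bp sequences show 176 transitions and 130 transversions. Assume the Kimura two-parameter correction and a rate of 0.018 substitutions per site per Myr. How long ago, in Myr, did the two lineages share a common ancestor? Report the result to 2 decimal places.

P = 176/1912 ≈ 0.09205 and Q = 130/1912 ≈ 0.067992.
Under the Kimura two-parameter model, d = −½ ln(1 − 2P − Q) − ¼ ln(1 − 2Q).
1 − 2P − Q = 0.747908, giving −½ ln(0.747908) = 0.145238.
1 − 2Q = 0.864016, giving −¼ ln(0.864016) = 0.036541.
d = 0.145238 + 0.036541 = 0.181779.
Under a molecular clock d = 2μt, so t = d/(2μ) = 0.181779 / (2 × 0.018) = 5.05 Myr.

5.05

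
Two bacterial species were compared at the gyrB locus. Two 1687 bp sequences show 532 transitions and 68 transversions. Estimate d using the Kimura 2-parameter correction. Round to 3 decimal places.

0.577

P = 532/1687 ≈ 0.315353 and Q = 68/1687 ≈ 0.040308.
Under the Kimura two-parameter model, d = −½ ln(1 − 2P − Q) − ¼ ln(1 − 2Q).
1 − 2P − Q = 0.328986, giving −½ ln(0.328986) = 0.555870.
1 − 2Q = 0.919384, giving −¼ ln(0.919384) = 0.021013.
d = 0.555870 + 0.021013 = 0.576883.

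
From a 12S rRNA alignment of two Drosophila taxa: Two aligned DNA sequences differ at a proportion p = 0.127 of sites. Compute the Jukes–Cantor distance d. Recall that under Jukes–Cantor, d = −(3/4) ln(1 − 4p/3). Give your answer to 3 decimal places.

0.139

d = −(3/4) ln(1 − 4p/3) = −0.75 ln(1 − 0.169333) = −0.75 ln(0.830667)
  = −0.75 × (-0.185526) = 0.139145 substitutions/site.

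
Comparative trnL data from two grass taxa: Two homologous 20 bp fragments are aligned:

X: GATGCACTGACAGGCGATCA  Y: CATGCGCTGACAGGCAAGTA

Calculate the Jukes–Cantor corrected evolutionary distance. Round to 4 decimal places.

The sequences differ at 5 of 20 sites (1, 6, 16, 18, 19), so p = 5/20 = 0.25.
d = −(3/4) ln(1 − 4p/3) = −0.75 ln(1 − 0.333333) = −0.75 ln(0.666667)
  = −0.75 × (-0.405465) = 0.304099 substitutions/site.

0.3041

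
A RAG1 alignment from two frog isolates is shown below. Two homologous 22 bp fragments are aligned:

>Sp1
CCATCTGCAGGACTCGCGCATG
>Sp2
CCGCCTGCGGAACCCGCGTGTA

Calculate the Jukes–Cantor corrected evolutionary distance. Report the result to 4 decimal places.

The sequences differ at 8 of 22 sites (3, 4, 9, 11, 14, 19, 20, 22), so p = 8/22 ≈ 0.363636.
d = −(3/4) ln(1 − 4p/3) = −0.75 ln(1 − 0.484848) = −0.75 ln(0.515152)
  = −0.75 × (-0.663293) = 0.497470 substitutions/site.

0.4975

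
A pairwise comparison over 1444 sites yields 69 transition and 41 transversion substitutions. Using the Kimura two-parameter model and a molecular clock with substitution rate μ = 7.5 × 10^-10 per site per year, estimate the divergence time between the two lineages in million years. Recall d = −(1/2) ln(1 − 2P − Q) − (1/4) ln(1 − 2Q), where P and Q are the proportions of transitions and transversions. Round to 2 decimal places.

P = 69/1444 ≈ 0.047784 and Q = 41/1444 ≈ 0.028393.
Under the Kimura two-parameter model, d = −½ ln(1 − 2P − Q) − ¼ ln(1 − 2Q).
1 − 2P − Q = 0.876039, giving −½ ln(0.876039) = 0.066172.
1 − 2Q = 0.943214, giving −¼ ln(0.943214) = 0.014616.
d = 0.066172 + 0.014616 = 0.080788.
Under a molecular clock d = 2μt, so t = d/(2μ) = 0.080788 / (2 × 7.5 × 10^-10) = 53.86 million years.

53.86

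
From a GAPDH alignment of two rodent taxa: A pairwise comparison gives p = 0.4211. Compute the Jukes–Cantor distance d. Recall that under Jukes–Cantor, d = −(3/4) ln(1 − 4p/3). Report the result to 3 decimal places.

d = −(3/4) ln(1 − 4p/3) = −0.75 ln(1 − 0.561467) = −0.75 ln(0.438533)
  = −0.75 × (-0.824320) = 0.618240 substitutions/site.

0.618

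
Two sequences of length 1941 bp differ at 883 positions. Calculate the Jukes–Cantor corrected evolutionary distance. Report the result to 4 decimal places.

p = 883/1941 ≈ 0.45492.
d = −(3/4) ln(1 − 4p/3) = −0.75 ln(1 − 0.60656) = −0.75 ln(0.39344)
  = −0.75 × (-0.932827) = 0.699620 substitutions/site.

0.6996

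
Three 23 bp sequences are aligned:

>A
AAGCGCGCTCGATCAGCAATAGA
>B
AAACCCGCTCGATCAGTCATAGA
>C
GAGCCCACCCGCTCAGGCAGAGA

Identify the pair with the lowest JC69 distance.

A and B

A–B: 4/23 differ, p = 0.174, d = 0.198.
A–C: 8/23 differ, p = 0.348, d = 0.467.
B–C: 7/23 differ, p = 0.304, d = 0.390.
The smallest distance is between A and B.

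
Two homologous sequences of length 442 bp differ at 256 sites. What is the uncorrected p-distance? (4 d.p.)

p = 256/442 = 0.579185… ≈ 0.5792 (to 4 d.p.).

0.5792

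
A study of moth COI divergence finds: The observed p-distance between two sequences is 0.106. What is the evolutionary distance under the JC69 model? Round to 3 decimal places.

0.114

d = −(3/4) ln(1 − 4p/3) = −0.75 ln(1 − 0.141333) = −0.75 ln(0.858667)
  = −0.75 × (-0.152374) = 0.114281 substitutions/site.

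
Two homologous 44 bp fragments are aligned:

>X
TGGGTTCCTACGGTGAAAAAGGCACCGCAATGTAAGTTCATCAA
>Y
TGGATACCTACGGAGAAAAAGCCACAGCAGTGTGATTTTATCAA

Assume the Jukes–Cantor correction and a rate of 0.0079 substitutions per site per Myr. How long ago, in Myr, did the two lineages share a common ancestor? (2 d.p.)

The sequences differ at 9 of 44 sites (4, 6, 14, 22, 26, 30, 34, 36, 39), so p = 9/44 ≈ 0.204545.
d = −(3/4) ln(1 − 4p/3) = −0.75 ln(1 − 0.272727) = −0.75 ln(0.727273)
  = −0.75 × (-0.318453) = 0.238840 substitutions/site.
Under a molecular clock d = 2μt, so t = d/(2μ) = 0.238840 / (2 × 0.0079) = 15.12 Myr.

15.12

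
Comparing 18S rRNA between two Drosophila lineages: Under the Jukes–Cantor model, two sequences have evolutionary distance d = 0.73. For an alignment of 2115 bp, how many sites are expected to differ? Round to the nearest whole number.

987

Invert JC69: p = (3/4)(1 − e^(−4d/3)) = 0.75 × (1 − e^(-0.973333)) = 0.75 × (1 − 0.377822) = 0.466634.
Expected differing sites = pL ≈ 0.466634 × 2115 = 986.93091 ≈ 987.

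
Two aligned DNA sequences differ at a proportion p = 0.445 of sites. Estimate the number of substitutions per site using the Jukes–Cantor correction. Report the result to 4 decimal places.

0.6748

d = −(3/4) ln(1 − 4p/3) = −0.75 ln(1 − 0.593333) = −0.75 ln(0.406667)
  = −0.75 × (-0.899761) = 0.674821 substitutions/site.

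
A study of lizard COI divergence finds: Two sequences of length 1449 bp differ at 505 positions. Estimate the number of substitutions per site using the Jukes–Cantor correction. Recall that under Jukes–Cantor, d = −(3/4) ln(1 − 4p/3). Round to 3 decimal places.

0.469

p = 505/1449 ≈ 0.348516.
d = −(3/4) ln(1 − 4p/3) = −0.75 ln(1 − 0.464688) = −0.75 ln(0.535312)
  = −0.75 × (-0.624906) = 0.468680 substitutions/site.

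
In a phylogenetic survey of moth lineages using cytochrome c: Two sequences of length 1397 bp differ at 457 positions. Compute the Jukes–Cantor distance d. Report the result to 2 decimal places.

p = 457/1397 ≈ 0.32713.
d = −(3/4) ln(1 − 4p/3) = −0.75 ln(1 − 0.436173) = −0.75 ln(0.563827)
  = −0.75 × (-0.573008) = 0.429756 substitutions/site.

0.43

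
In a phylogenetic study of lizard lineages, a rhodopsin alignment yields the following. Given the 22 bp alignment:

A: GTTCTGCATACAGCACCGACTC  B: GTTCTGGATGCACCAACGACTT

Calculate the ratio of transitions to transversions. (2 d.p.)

0.67

Transitions are A↔G and C↔T; transversions are all other mismatches.
Transitions: 2. Transversions: 3.
R = 2/3 = 0.666666… ≈ 0.67 (to 2 d.p.).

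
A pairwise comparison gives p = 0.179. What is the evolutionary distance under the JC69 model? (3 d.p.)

0.205

d = −(3/4) ln(1 − 4p/3) = −0.75 ln(1 − 0.238667) = −0.75 ln(0.761333)
  = −0.75 × (-0.272684) = 0.204513 substitutions/site.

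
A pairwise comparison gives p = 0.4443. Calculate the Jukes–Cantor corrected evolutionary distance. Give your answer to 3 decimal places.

0.673

d = −(3/4) ln(1 − 4p/3) = −0.75 ln(1 − 0.5924) = −0.75 ln(0.4076)
  = −0.75 × (-0.897469) = 0.673102 substitutions/site.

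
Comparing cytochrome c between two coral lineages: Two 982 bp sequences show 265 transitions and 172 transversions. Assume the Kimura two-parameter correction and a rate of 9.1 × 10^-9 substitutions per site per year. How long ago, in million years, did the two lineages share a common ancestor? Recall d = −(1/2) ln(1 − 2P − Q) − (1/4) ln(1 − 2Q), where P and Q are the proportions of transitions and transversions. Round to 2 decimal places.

P = 265/982 ≈ 0.269857 and Q = 172/982 ≈ 0.175153.
Under the Kimura two-parameter model, d = −½ ln(1 − 2P − Q) − ¼ ln(1 − 2Q).
1 − 2P − Q = 0.285133, giving −½ ln(0.285133) = 0.627400.
1 − 2Q = 0.649694, giving −¼ ln(0.649694) = 0.107813.
d = 0.627400 + 0.107813 = 0.735213.
Under a molecular clock d = 2μt, so t = d/(2μ) = 0.735213 / (2 × 9.1 × 10^-9) = 40.40 million years.

40.40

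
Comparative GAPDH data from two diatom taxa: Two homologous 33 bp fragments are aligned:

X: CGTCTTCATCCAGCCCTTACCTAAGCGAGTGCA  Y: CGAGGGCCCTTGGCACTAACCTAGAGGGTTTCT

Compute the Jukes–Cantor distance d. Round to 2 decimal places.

The sequences differ at 18 of 33 sites, so p = 18/33 ≈ 0.545455.
d = −(3/4) ln(1 − 4p/3) = −0.75 ln(1 − 0.727273) = −0.75 ln(0.272727)
  = −0.75 × (-1.299284) = 0.974463 substitutions/site.

0.97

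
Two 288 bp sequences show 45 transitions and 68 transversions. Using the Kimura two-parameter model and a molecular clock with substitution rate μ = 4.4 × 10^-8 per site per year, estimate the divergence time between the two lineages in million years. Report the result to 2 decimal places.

P = 45/288 = 0.15625 and Q = 68/288 ≈ 0.236111.
Under the Kimura two-parameter model, d = −½ ln(1 − 2P − Q) − ¼ ln(1 − 2Q).
1 − 2P − Q = 0.451389, giving −½ ln(0.451389) = 0.397713.
1 − 2Q = 0.527778, giving −¼ ln(0.527778) = 0.159770.
d = 0.397713 + 0.159770 = 0.557483.
Under a molecular clock d = 2μt, so t = d/(2μ) = 0.557483 / (2 × 4.4 × 10^-8) = 6.34 million years.

6.34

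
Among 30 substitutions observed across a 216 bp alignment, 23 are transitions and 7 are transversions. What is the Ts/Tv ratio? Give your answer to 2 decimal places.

3.29

R = 23/7 = 3.285714… ≈ 3.29 (to 2 d.p.).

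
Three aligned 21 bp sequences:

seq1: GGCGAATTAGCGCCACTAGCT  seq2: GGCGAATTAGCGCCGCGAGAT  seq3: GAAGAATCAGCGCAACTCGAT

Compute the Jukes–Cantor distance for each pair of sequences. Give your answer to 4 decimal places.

d(seq1,seq2) = 0.1585, d(seq1,seq3) = 0.3597, d(seq2,seq3) = 0.4408

seq1–seq2: 3/21 sites differ → p ≈ 0.142857, d = −0.75 ln(1 − 0.190476) = 0.158482 ≈ 0.1585.
seq1–seq3: 6/21 sites differ → p ≈ 0.285714, d = −0.75 ln(1 − 0.380952) = 0.359679 ≈ 0.3597.
seq2–seq3: 7/21 sites differ → p ≈ 0.333333, d = −0.75 ln(1 − 0.444444) = 0.440839 ≈ 0.4408.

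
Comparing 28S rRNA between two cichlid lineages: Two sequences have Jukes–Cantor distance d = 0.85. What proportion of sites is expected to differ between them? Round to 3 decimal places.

0.509

p = (3/4)(1 − e^(−4d/3)) = 0.75 × (1 − e^(-1.133333)) = 0.75 × (1 − 0.321958) = 0.508532.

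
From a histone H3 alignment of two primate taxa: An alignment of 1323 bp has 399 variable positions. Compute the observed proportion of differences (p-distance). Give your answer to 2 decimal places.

0.30

p = 399/1323 = 0.301587… ≈ 0.30 (to 2 d.p.).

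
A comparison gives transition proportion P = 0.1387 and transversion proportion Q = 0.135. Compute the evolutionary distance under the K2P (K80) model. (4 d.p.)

0.3445

Under the Kimura two-parameter model, d = −½ ln(1 − 2P − Q) − ¼ ln(1 − 2Q).
1 − 2P − Q = 0.5876, giving −½ ln(0.5876) = 0.265854.
1 − 2Q = 0.73, giving −¼ ln(0.73) = 0.078678.
d = 0.265854 + 0.078678 = 0.344532.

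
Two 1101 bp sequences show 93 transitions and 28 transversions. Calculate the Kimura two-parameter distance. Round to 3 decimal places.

P = 93/1101 ≈ 0.084469 and Q = 28/1101 ≈ 0.025431.
Under the Kimura two-parameter model, d = −½ ln(1 − 2P − Q) − ¼ ln(1 − 2Q).
1 − 2P − Q = 0.805631, giving −½ ln(0.805631) = 0.108065.
1 − 2Q = 0.949138, giving −¼ ln(0.949138) = 0.013050.
d = 0.108065 + 0.013050 = 0.121115.

0.121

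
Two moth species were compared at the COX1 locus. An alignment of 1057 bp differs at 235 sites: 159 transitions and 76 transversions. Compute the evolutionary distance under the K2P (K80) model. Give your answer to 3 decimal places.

P = 159/1057 ≈ 0.150426 and Q = 76/1057 ≈ 0.071902.
Under the Kimura two-parameter model, d = −½ ln(1 − 2P − Q) − ¼ ln(1 − 2Q).
1 − 2P − Q = 0.627246, giving −½ ln(0.627246) = 0.233208.
1 − 2Q = 0.856196, giving −¼ ln(0.856196) = 0.038814.
d = 0.233208 + 0.038814 = 0.272022.

0.272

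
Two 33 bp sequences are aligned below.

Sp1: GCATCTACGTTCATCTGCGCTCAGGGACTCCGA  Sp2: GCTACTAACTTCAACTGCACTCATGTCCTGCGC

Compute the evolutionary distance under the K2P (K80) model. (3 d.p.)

0.459

Of 33 sites, 1 differences are transitions and 10 are transversions, so P = 1/33 ≈ 0.030303 and Q = 10/33 ≈ 0.30303.
Under the Kimura two-parameter model, d = −½ ln(1 − 2P − Q) − ¼ ln(1 − 2Q).
1 − 2P − Q = 0.636364, giving −½ ln(0.636364) = 0.225992.
1 − 2Q = 0.39394, giving −¼ ln(0.39394) = 0.232889.
d = 0.225992 + 0.232889 = 0.458881.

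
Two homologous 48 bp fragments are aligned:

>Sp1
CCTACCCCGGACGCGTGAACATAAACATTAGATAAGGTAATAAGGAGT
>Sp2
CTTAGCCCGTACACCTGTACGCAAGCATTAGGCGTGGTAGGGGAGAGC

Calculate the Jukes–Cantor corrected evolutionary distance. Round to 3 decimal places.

The sequences differ at 19 of 48 sites, so p = 19/48 ≈ 0.395833.
d = −(3/4) ln(1 − 4p/3) = −0.75 ln(1 − 0.527777) = −0.75 ln(0.472223)
  = −0.75 × (-0.750304) = 0.562728 substitutions/site.

0.563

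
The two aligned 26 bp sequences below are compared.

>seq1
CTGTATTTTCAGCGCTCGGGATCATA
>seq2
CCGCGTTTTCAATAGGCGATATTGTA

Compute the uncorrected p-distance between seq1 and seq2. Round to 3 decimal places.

The sequences differ at 12 of 26 positions.
p = 12/26 = 0.461538… ≈ 0.462 (to 3 d.p.).

0.462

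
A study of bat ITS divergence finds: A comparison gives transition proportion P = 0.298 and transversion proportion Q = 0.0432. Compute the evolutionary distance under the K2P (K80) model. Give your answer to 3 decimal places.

Under the Kimura two-parameter model, d = −½ ln(1 − 2P − Q) − ¼ ln(1 − 2Q).
1 − 2P − Q = 0.3608, giving −½ ln(0.3608) = 0.509716.
1 − 2Q = 0.9136, giving −¼ ln(0.9136) = 0.022591.
d = 0.509716 + 0.022591 = 0.532307.

0.532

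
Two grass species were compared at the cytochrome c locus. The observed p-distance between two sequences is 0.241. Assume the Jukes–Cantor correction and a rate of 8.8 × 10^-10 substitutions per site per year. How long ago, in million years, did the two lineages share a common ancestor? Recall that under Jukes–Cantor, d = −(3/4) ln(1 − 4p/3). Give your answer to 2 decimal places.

d = −(3/4) ln(1 − 4p/3) = −0.75 ln(1 − 0.321333) = −0.75 ln(0.678667)
  = −0.75 × (-0.387625) = 0.290719 substitutions/site.
Under a molecular clock d = 2μt, so t = d/(2μ) = 0.290719 / (2 × 8.8 × 10^-10) = 165.18 million years.

165.18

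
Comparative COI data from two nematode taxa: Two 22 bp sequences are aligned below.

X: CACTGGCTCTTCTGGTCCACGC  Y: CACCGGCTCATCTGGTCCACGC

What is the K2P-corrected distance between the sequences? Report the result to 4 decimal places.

Of 22 sites, 1 differences are transitions and 1 are transversions, so P = 1/22 ≈ 0.045455 and Q = 1/22 ≈ 0.045455.
Under the Kimura two-parameter model, d = −½ ln(1 − 2P − Q) − ¼ ln(1 − 2Q).
1 − 2P − Q = 0.863635, giving −½ ln(0.863635) = 0.073303.
1 − 2Q = 0.90909, giving −¼ ln(0.90909) = 0.023828.
d = 0.073303 + 0.023828 = 0.097131.

0.0971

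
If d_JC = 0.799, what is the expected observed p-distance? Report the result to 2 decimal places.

0.49

p = (3/4)(1 − e^(−4d/3)) = 0.75 × (1 − e^(-1.065333)) = 0.75 × (1 − 0.344613) = 0.491540.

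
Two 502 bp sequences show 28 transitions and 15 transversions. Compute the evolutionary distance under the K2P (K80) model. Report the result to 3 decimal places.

P = 28/502 ≈ 0.055777 and Q = 15/502 ≈ 0.02988.
Under the Kimura two-parameter model, d = −½ ln(1 − 2P − Q) − ¼ ln(1 − 2Q).
1 − 2P − Q = 0.858566, giving −½ ln(0.858566) = 0.076246.
1 − 2Q = 0.94024, giving −¼ ln(0.94024) = 0.015405.
d = 0.076246 + 0.015405 = 0.091651.

0.092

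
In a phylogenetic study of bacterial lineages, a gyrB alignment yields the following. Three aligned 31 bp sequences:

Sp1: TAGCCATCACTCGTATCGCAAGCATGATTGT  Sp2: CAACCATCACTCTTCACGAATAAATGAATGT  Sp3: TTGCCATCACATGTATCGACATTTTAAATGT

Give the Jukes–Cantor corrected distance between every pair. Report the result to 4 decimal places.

Sp1–Sp2: 10/31 sites differ → p ≈ 0.322581, d = −0.75 ln(1 − 0.430108) = 0.421731 ≈ 0.4217.
Sp1–Sp3: 10/31 sites differ → p ≈ 0.322581, d = −0.75 ln(1 − 0.430108) = 0.421731 ≈ 0.4217.
Sp2–Sp3: 14/31 sites differ → p ≈ 0.451613, d = −0.75 ln(1 − 0.602151) = 0.691262 ≈ 0.6913.

d(Sp1,Sp2) = 0.4217, d(Sp1,Sp3) = 0.4217, d(Sp2,Sp3) = 0.6913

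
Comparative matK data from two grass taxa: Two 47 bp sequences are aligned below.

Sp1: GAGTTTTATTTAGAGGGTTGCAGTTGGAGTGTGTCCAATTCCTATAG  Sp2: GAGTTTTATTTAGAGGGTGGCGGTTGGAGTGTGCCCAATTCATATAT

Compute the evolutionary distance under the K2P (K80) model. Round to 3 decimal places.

0.115

Of 47 sites, 2 differences are transitions and 3 are transversions, so P = 2/47 ≈ 0.042553 and Q = 3/47 ≈ 0.06383.
Under the Kimura two-parameter model, d = −½ ln(1 − 2P − Q) − ¼ ln(1 − 2Q).
1 − 2P − Q = 0.851064, giving −½ ln(0.851064) = 0.080634.
1 − 2Q = 0.87234, giving −¼ ln(0.87234) = 0.034144.
d = 0.080634 + 0.034144 = 0.114778.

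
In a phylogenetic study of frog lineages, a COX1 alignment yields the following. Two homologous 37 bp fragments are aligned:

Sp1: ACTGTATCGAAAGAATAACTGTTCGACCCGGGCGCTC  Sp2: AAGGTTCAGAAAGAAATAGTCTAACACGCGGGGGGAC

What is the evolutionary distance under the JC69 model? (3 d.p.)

The sequences differ at 16 of 37 sites, so p = 16/37 ≈ 0.432432.
d = −(3/4) ln(1 − 4p/3) = −0.75 ln(1 − 0.576576) = −0.75 ln(0.423424)
  = −0.75 × (-0.859381) = 0.644536 substitutions/site.

0.645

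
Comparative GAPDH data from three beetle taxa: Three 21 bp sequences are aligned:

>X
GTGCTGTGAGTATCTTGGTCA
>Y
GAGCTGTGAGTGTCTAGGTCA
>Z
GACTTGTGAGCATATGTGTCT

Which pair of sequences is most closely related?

X–Y: 3/21 differ, p = 0.143, d = 0.158.
X–Z: 8/21 differ, p = 0.381, d = 0.532.
Y–Z: 8/21 differ, p = 0.381, d = 0.532.
The smallest distance is between X and Y.

X and Y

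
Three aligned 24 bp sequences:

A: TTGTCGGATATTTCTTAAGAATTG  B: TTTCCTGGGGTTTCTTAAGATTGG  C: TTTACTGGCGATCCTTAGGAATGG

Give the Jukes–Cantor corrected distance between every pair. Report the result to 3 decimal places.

d(A,B) = 0.441, d(A,C) = 0.608, d(B,C) = 0.304

A–B: 8/24 sites differ → p ≈ 0.333333, d = −0.75 ln(1 − 0.444444) = 0.440839 ≈ 0.441.
A–C: 10/24 sites differ → p ≈ 0.416667, d = −0.75 ln(1 − 0.555556) = 0.608198 ≈ 0.608.
B–C: 6/24 sites differ → p = 0.25, d = −0.75 ln(1 − 0.333333) = 0.304098 ≈ 0.304.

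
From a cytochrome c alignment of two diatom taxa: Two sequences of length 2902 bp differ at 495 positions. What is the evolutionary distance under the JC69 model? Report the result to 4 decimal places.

0.1935

p = 495/2902 ≈ 0.170572.
d = −(3/4) ln(1 − 4p/3) = −0.75 ln(1 − 0.227429) = −0.75 ln(0.772571)
  = −0.75 × (-0.258031) = 0.193523 substitutions/site.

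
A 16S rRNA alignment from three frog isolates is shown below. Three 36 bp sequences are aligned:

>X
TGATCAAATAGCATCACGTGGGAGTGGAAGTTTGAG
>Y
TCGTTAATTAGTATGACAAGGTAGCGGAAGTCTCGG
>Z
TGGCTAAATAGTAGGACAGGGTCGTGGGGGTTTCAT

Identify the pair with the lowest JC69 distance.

X–Y: 13/36 differ, p = 0.361, d = 0.493.
X–Z: 14/36 differ, p = 0.389, d = 0.548.
Y–Z: 12/36 differ, p = 0.333, d = 0.441.
The smallest distance is between Y and Z.

Y and Z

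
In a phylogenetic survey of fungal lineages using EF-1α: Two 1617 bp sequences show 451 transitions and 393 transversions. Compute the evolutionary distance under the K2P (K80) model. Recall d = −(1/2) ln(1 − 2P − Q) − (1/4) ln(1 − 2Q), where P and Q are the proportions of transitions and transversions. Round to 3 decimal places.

P = 451/1617 ≈ 0.278912 and Q = 393/1617 ≈ 0.243043.
Under the Kimura two-parameter model, d = −½ ln(1 − 2P − Q) − ¼ ln(1 − 2Q).
1 − 2P − Q = 0.199133, giving −½ ln(0.199133) = 0.806891.
1 − 2Q = 0.513914, giving −¼ ln(0.513914) = 0.166425.
d = 0.806891 + 0.166425 = 0.973316.

0.973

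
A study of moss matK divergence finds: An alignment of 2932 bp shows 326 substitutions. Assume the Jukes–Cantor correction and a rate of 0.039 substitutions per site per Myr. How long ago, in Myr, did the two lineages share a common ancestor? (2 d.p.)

1.54

p = 326/2932 ≈ 0.111187.
d = −(3/4) ln(1 − 4p/3) = −0.75 ln(1 − 0.148249) = −0.75 ln(0.851751)
  = −0.75 × (-0.160461) = 0.120346 substitutions/site.
Under a molecular clock d = 2μt, so t = d/(2μ) = 0.120346 / (2 × 0.039) = 1.54 Myr.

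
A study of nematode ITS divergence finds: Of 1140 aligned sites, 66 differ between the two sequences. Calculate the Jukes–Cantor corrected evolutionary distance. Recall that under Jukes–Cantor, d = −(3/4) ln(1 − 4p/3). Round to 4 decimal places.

0.0603

p = 66/1140 ≈ 0.057895.
d = −(3/4) ln(1 − 4p/3) = −0.75 ln(1 − 0.077193) = −0.75 ln(0.922807)
  = −0.75 × (-0.080335) = 0.060251 substitutions/site.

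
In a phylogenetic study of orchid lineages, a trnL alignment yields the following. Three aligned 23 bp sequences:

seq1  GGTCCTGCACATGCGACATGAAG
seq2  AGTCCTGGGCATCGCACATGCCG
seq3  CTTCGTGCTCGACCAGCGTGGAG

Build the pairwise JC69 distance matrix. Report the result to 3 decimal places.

d(seq1,seq2) = 0.467, d(seq1,seq3) = 0.761, d(seq2,seq3) = 1.051

seq1–seq2: 8/23 sites differ → p ≈ 0.347826, d = −0.75 ln(1 − 0.463768) = 0.467391 ≈ 0.467.
seq1–seq3: 11/23 sites differ → p ≈ 0.478261, d = −0.75 ln(1 − 0.637681) = 0.761423 ≈ 0.761.
seq2–seq3: 13/23 sites differ → p ≈ 0.565217, d = −0.75 ln(1 − 0.753623) = 1.050669 ≈ 1.051.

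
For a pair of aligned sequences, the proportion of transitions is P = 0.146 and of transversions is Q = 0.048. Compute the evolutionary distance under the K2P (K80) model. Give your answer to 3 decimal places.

0.233

Under the Kimura two-parameter model, d = −½ ln(1 − 2P − Q) − ¼ ln(1 − 2Q).
1 − 2P − Q = 0.66, giving −½ ln(0.66) = 0.207758.
1 − 2Q = 0.904, giving −¼ ln(0.904) = 0.025231.
d = 0.207758 + 0.025231 = 0.232989.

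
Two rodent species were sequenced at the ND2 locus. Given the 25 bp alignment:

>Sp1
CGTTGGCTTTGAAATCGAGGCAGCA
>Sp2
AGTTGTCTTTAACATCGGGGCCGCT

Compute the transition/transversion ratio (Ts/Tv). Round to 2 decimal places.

0.40

Transitions are A↔G and C↔T; transversions are all other mismatches.
Transitions: 2. Transversions: 5.
R = 2/5 = 0.40.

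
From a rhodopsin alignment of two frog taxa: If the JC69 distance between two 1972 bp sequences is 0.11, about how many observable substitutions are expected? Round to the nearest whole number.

202

Invert JC69: p = (3/4)(1 − e^(−4d/3)) = 0.75 × (1 − e^(-0.146667)) = 0.75 × (1 − 0.863582) = 0.102314.
Expected differing sites = pL ≈ 0.102314 × 1972 = 201.763208 ≈ 202.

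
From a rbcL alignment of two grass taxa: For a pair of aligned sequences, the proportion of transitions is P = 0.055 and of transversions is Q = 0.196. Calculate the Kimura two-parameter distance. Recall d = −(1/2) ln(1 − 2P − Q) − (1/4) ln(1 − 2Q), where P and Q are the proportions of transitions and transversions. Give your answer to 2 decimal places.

Under the Kimura two-parameter model, d = −½ ln(1 − 2P − Q) − ¼ ln(1 − 2Q).
1 − 2P − Q = 0.694, giving −½ ln(0.694) = 0.182642.
1 − 2Q = 0.608, giving −¼ ln(0.608) = 0.124395.
d = 0.182642 + 0.124395 = 0.307037.

0.31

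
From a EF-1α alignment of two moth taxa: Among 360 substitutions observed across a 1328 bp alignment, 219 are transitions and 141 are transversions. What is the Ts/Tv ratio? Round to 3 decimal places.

1.553

R = 219/141 = 1.553191… ≈ 1.553 (to 3 d.p.).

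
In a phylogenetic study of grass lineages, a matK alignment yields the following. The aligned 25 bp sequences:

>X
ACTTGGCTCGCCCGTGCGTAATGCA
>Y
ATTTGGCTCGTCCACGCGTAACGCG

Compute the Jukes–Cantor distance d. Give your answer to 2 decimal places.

0.29

The sequences differ at 6 of 25 sites (2, 11, 14, 15, 22, 25), so p = 6/25 = 0.24.
d = −(3/4) ln(1 − 4p/3) = −0.75 ln(1 − 0.32) = −0.75 ln(0.68)
  = −0.75 × (-0.385662) = 0.289247 substitutions/site.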